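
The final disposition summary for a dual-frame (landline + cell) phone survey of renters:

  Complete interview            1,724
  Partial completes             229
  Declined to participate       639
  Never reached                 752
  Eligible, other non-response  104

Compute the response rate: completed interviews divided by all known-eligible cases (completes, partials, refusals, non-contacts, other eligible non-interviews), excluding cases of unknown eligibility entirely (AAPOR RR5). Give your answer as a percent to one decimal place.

Numerator: 1724
Denom: 1724 + 229 + 639 + 752 + 104 = 3448
RR5 = 1724 / 3448 = 0.5000

50.0%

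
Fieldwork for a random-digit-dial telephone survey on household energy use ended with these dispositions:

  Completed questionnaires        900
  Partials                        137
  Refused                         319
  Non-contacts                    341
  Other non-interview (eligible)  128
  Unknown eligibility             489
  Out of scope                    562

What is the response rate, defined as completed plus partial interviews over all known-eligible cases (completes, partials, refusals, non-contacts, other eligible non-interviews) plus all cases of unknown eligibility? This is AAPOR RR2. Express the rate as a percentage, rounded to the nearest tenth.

44.8%

Num = 900 + 137 = 1037
Denominator = 900 + 137 + 319 + 341 + 128 + 489 = 2314
RR2 = 1037 / 2314 = 0.4481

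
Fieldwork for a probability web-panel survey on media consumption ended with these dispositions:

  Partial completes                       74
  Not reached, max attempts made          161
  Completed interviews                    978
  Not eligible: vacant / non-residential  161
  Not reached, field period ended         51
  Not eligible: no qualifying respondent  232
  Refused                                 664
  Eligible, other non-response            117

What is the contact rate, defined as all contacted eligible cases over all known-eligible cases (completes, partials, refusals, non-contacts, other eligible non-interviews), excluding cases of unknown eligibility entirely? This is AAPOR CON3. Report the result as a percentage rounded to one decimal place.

Non-contacts = 51 + 161 = 212
Not eligible = 232 + 161 = 393
Num: 978 + 74 + 664 + 117 = 1833
Denom: 978 + 74 + 664 + 212 + 117 = 2045
CON3 = 1833 / 2045 = 0.8963

89.6%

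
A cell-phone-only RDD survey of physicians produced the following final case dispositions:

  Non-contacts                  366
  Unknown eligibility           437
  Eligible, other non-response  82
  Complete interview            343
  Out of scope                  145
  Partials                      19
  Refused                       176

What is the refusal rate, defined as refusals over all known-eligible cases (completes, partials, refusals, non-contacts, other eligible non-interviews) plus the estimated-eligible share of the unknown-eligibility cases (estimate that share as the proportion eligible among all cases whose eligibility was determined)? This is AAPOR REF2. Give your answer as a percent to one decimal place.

Numerator → 176
Eligible (known) → 343 + 19 + 176 + 366 + 82 = 986
e = 986 / (986 + 145) = 986 / 1131 = 0.8718
Estimated eligible among unknowns → 0.8718 × 437 = 380.98
Denom → 986 + 380.98 = 1366.98
REF2 = 176 / 1366.98 = 0.1288

12.9%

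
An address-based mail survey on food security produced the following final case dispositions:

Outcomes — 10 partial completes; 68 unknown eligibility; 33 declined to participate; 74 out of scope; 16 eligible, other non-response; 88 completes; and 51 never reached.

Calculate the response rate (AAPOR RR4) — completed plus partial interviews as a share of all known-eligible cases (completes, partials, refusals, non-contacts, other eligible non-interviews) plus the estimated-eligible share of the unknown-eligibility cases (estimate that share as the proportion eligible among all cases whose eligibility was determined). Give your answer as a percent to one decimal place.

Top → 88 + 10 = 98
Eligible (known) → 88 + 10 + 33 + 51 + 16 = 198
e = 198 / (198 + 74) = 198 / 272 = 0.7279
Eligible share of unknowns → 0.7279 × 68 = 49.50
Denominator → 198 + 49.50 = 247.50
RR4 = 98 / 247.50 = 0.3960

39.6%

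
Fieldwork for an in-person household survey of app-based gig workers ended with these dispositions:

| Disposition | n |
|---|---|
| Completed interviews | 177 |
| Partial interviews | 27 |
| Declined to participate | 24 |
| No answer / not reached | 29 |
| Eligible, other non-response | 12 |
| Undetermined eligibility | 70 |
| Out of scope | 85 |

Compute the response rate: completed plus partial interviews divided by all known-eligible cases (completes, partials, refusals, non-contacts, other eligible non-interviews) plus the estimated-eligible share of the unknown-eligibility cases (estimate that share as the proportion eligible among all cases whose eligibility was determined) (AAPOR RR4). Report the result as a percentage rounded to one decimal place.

Num = 177 + 27 = 204
Eligible (known) = 177 + 27 + 24 + 29 + 12 = 269
e = 269 / (269 + 85) = 269 / 354 = 0.7599
Eligible share of unknowns = 0.7599 × 70 = 53.19
Base = 269 + 53.19 = 322.19
RR4 = 204 / 322.19 = 0.6332

63.3%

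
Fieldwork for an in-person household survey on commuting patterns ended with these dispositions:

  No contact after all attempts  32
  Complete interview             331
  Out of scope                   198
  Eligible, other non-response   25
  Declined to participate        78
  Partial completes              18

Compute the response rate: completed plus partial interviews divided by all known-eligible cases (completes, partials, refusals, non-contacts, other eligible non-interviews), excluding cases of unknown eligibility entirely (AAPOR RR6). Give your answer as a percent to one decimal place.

Top = 331 + 18 = 349
Denominator = 331 + 18 + 78 + 32 + 25 = 484
RR6 = 349 / 484 = 0.7211

72.1%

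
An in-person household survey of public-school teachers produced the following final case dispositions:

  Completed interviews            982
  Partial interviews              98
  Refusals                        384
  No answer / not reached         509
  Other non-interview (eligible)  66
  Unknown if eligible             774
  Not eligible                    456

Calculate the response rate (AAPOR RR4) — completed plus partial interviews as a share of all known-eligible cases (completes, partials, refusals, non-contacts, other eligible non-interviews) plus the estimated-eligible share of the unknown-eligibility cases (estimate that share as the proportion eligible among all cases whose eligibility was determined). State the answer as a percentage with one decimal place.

40.4%

Num: 982 + 98 = 1080
Determined eligible: 982 + 98 + 384 + 509 + 66 = 2039
e = 2039 / (2039 + 456) = 2039 / 2495 = 0.8172
Estimated eligible among unknowns: 0.8172 × 774 = 632.51
Base: 2039 + 632.51 = 2671.51
RR4 = 1080 / 2671.51 = 0.4043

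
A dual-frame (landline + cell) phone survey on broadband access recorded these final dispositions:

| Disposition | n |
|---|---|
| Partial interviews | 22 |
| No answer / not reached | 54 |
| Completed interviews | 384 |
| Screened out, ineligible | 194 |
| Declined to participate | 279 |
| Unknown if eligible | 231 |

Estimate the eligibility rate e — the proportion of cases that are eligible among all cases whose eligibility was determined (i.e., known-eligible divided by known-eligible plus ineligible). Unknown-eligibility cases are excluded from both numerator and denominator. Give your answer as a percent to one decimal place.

79.2%

Eligible (known) = 384 + 22 + 279 + 54 = 739
e = 739 / (739 + 194) = 739 / 933 = 0.7921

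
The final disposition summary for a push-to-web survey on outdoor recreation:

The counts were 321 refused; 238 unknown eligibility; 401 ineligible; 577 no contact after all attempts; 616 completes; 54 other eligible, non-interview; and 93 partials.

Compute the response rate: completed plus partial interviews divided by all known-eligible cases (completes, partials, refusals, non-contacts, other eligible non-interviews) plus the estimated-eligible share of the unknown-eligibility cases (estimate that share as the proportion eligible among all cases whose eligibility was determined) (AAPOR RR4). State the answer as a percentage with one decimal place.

Top: 616 + 93 = 709
Determined eligible: 616 + 93 + 321 + 577 + 54 = 1661
e = 1661 / (1661 + 401) = 1661 / 2062 = 0.8055
e × U: 0.8055 × 238 = 191.71
Denominator: 1661 + 191.71 = 1852.71
RR4 = 709 / 1852.71 = 0.3827

38.3%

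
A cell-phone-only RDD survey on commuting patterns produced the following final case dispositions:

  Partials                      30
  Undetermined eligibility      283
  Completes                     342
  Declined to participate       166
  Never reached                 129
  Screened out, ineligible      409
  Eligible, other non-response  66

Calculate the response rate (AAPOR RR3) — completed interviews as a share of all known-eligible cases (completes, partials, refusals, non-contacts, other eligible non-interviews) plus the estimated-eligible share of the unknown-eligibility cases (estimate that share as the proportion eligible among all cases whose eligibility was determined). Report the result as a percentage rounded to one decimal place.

37.4%

Num = 342
Eligible (known) = 342 + 30 + 166 + 129 + 66 = 733
e = 733 / (733 + 409) = 733 / 1142 = 0.6419
Estimated eligible among unknowns = 0.6419 × 283 = 181.66
Denom = 733 + 181.66 = 914.66
RR3 = 342 / 914.66 = 0.3739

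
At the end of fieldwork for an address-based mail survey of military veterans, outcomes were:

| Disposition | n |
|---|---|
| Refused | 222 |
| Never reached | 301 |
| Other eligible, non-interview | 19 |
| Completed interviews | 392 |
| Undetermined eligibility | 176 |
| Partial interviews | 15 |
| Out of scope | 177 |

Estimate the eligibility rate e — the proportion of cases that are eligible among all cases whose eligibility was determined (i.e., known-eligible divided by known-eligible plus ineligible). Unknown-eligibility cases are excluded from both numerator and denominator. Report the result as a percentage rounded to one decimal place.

Eligible (known) → 392 + 15 + 222 + 301 + 19 = 949
e = 949 / (949 + 177) = 949 / 1126 = 0.8428

84.3%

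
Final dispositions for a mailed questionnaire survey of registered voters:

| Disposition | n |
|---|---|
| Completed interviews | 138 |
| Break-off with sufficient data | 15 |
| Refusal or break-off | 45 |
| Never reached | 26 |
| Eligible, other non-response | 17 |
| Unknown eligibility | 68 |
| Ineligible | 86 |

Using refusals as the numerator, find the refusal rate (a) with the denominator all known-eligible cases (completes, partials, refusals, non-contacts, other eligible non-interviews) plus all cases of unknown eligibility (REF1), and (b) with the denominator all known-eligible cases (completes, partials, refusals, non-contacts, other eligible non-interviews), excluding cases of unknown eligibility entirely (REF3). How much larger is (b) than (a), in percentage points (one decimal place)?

4.1

Top: 45
Denom: 138 + 15 + 45 + 26 + 17 + 68 = 309
REF1 = 45 / 309 = 0.1456
Denom: 138 + 15 + 45 + 26 + 17 = 241
REF3 = 45 / 241 = 0.1867
Difference = 18.67 − 14.56 = 4.11 percentage points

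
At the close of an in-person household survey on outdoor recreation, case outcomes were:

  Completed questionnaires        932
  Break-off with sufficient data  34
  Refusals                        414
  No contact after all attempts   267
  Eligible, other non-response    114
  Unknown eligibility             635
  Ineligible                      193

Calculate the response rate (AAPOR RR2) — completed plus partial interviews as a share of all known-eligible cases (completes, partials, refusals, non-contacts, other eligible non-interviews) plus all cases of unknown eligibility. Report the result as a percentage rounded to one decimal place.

40.3%

Top: 932 + 34 = 966
Denominator: 932 + 34 + 414 + 267 + 114 + 635 = 2396
RR2 = 966 / 2396 = 0.4032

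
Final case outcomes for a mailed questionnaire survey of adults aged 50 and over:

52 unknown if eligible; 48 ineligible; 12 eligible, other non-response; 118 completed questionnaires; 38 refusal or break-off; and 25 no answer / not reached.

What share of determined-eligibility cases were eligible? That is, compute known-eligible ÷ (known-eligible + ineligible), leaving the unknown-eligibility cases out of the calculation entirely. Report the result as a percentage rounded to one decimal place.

Determined eligible = 118 + 38 + 25 + 12 = 193
e = 193 / (193 + 48) = 193 / 241 = 0.8008

80.1%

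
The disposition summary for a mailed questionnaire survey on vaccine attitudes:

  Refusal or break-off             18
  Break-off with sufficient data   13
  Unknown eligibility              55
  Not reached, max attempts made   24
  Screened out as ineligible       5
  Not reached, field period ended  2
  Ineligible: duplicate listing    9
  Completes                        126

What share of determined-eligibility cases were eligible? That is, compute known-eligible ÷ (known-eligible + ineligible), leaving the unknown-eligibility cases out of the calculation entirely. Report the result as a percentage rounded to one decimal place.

No contact after all attempts = 2 + 24 = 26
Not eligible = 5 + 9 = 14
Known eligible: 126 + 13 + 18 + 26 = 183
e = 183 / (183 + 14) = 183 / 197 = 0.9289

92.9%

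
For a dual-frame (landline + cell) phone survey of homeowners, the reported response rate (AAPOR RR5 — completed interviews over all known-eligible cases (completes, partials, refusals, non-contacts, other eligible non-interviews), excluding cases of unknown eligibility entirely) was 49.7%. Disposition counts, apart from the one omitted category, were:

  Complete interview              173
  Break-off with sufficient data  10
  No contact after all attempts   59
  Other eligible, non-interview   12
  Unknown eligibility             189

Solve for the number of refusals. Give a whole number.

RR5 = 173 / D = 0.497
D = 173 / 0.497 = 348.1
Other denominator terms total 254
refusals = 348.1 − 254 ≈ 94

94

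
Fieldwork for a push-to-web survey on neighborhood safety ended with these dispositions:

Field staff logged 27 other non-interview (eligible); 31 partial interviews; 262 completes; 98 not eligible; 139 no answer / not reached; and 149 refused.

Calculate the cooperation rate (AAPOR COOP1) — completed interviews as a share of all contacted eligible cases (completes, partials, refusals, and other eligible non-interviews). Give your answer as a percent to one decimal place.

55.9%

Num = 262
Base = 262 + 31 + 149 + 27 = 469
COOP1 = 262 / 469 = 0.5586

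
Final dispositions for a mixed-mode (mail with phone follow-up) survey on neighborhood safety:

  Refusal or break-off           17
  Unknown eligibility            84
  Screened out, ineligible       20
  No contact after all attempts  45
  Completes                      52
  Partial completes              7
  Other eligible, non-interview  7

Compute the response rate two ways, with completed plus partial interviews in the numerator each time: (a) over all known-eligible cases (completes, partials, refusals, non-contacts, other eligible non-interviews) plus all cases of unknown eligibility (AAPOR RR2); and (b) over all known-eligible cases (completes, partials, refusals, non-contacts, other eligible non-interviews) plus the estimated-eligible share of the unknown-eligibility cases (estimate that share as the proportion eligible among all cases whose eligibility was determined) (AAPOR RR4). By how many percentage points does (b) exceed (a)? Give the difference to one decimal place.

1.6

Num → 52 + 7 = 59
Denom → 52 + 7 + 17 + 45 + 7 + 84 = 212
RR2 = 59 / 212 = 0.2783
Determined eligible → 52 + 7 + 17 + 45 + 7 = 128
e = 128 / (128 + 20) = 128 / 148 = 0.8649
e × U → 0.8649 × 84 = 72.65
Denom → 128 + 72.65 = 200.65
RR4 = 59 / 200.65 = 0.2940
Difference = 29.40 − 27.83 = 1.57 percentage points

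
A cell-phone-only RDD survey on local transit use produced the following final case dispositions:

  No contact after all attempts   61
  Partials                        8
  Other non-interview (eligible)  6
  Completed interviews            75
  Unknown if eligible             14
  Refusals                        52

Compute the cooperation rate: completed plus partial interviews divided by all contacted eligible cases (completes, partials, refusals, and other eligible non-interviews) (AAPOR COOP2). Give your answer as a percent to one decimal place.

Top = 75 + 8 = 83
Denom = 75 + 8 + 52 + 6 = 141
COOP2 = 83 / 141 = 0.5887

58.9%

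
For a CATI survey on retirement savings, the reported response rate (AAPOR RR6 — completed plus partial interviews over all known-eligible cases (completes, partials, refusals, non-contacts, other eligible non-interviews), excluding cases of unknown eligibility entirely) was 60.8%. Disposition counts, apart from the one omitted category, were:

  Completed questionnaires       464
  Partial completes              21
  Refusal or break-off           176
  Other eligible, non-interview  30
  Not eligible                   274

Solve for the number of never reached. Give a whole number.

107

Top: 464 + 21 = 485
RR6 = 485 / D = 0.608
D = 485 / 0.608 = 797.7
Other denominator terms total 691
never reached = 797.7 − 691 ≈ 107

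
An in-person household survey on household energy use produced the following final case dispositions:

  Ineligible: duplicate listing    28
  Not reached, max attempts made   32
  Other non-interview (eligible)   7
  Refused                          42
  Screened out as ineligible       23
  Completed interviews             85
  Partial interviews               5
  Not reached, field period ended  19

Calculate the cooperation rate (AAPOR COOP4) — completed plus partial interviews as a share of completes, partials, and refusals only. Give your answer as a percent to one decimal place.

Never reached = 19 + 32 = 51
Not eligible = 23 + 28 = 51
Top: 85 + 5 = 90
Denom: 85 + 5 + 42 = 132
COOP4 = 90 / 132 = 0.6818

68.2%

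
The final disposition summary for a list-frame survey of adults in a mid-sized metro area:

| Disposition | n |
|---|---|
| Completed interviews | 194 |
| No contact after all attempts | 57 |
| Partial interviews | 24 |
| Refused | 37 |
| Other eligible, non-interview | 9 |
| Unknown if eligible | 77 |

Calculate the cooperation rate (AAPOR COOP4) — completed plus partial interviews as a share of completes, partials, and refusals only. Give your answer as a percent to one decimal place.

85.5%

Top = 194 + 24 = 218
Base = 194 + 24 + 37 = 255
COOP4 = 218 / 255 = 0.8549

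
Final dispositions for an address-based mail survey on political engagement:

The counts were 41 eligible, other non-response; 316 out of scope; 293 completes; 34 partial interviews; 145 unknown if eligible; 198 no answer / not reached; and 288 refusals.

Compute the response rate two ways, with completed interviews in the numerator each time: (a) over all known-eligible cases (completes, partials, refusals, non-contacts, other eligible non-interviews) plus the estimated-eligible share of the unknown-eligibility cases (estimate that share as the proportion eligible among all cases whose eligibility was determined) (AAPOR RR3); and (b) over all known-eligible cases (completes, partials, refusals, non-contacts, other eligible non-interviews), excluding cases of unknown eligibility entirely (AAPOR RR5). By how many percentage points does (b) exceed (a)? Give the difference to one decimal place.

Numerator → 293
Known eligible → 293 + 34 + 288 + 198 + 41 = 854
e = 854 / (854 + 316) = 854 / 1170 = 0.7299
Eligible share of unknowns → 0.7299 × 145 = 105.84
Base → 854 + 105.84 = 959.84
RR3 = 293 / 959.84 = 0.3053
Base → 293 + 34 + 288 + 198 + 41 = 854
RR5 = 293 / 854 = 0.3431
Difference = 34.31 − 30.53 = 3.78 percentage points

3.8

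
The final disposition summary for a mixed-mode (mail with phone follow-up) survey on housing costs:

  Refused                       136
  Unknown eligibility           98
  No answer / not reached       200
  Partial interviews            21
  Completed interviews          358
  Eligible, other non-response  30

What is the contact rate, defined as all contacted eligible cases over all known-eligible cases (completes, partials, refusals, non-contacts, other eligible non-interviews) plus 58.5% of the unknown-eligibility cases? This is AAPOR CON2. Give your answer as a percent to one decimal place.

Numerator: 358 + 21 + 136 + 30 = 545
Determined eligible: 358 + 21 + 136 + 200 + 30 = 745
Eligible share of unknowns: 0.5850 × 98 = 57.33
Denom: 745 + 57.33 = 802.33
CON2 = 545 / 802.33 = 0.6793

67.9%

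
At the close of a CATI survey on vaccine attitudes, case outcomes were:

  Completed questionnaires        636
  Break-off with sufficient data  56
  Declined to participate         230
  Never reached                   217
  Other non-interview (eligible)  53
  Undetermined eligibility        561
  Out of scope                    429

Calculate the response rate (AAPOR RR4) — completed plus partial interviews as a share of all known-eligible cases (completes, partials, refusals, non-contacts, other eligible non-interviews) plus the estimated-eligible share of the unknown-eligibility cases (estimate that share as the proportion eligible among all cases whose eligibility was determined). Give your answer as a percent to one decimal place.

Top = 636 + 56 = 692
Eligible (known) = 636 + 56 + 230 + 217 + 53 = 1192
e = 1192 / (1192 + 429) = 1192 / 1621 = 0.7353
Estimated eligible among unknowns = 0.7353 × 561 = 412.50
Denominator = 1192 + 412.50 = 1604.50
RR4 = 692 / 1604.50 = 0.4313

43.1%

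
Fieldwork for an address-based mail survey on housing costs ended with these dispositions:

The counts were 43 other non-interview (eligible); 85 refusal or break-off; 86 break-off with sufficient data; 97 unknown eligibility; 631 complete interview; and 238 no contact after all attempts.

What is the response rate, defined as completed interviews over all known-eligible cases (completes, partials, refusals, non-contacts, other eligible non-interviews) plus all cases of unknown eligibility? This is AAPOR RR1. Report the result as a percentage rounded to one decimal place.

Numerator = 631
Denom = 631 + 86 + 85 + 238 + 43 + 97 = 1180
RR1 = 631 / 1180 = 0.5347

53.5%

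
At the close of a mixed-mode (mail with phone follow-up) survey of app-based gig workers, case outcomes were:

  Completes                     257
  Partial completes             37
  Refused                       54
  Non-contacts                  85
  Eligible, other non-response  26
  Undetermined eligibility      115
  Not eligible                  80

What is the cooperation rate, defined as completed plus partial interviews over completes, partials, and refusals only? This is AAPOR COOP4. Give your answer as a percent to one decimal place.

84.5%

Top → 257 + 37 = 294
Denominator → 257 + 37 + 54 = 348
COOP4 = 294 / 348 = 0.8448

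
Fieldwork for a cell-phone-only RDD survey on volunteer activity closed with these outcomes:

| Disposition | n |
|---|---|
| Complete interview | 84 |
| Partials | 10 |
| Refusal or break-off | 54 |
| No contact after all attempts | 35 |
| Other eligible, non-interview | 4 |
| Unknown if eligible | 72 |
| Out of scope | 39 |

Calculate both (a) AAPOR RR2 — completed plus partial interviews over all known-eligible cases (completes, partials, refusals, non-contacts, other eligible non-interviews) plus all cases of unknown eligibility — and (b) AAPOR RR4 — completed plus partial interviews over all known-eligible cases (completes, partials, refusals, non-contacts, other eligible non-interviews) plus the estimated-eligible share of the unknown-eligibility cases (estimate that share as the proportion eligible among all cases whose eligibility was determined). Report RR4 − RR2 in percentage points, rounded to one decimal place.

Num: 84 + 10 = 94
Base: 84 + 10 + 54 + 35 + 4 + 72 = 259
RR2 = 94 / 259 = 0.3629
Determined eligible: 84 + 10 + 54 + 35 + 4 = 187
e = 187 / (187 + 39) = 187 / 226 = 0.8274
e × U: 0.8274 × 72 = 59.57
Base: 187 + 59.57 = 246.57
RR4 = 94 / 246.57 = 0.3812
Difference = 38.12 − 36.29 = 1.83 percentage points

1.8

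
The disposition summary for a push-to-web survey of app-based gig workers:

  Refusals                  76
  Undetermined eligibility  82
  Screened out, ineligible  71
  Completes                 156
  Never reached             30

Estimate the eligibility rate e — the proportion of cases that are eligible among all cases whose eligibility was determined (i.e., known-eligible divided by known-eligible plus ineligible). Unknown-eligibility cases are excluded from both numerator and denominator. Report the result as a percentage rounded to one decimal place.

Eligible (known) → 156 + 76 + 30 = 262
e = 262 / (262 + 71) = 262 / 333 = 0.7868

78.7%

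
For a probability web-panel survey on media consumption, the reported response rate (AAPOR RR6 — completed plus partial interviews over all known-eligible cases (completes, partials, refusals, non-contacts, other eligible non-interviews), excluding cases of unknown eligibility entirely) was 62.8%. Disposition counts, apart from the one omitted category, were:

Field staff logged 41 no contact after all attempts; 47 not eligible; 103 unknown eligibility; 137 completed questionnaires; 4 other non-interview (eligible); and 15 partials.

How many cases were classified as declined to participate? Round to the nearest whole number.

45

Top = 137 + 15 = 152
RR6 = 152 / D = 0.628
D = 152 / 0.628 = 242.0
Rest of base = 197
declined to participate = 242.0 − 197 ≈ 45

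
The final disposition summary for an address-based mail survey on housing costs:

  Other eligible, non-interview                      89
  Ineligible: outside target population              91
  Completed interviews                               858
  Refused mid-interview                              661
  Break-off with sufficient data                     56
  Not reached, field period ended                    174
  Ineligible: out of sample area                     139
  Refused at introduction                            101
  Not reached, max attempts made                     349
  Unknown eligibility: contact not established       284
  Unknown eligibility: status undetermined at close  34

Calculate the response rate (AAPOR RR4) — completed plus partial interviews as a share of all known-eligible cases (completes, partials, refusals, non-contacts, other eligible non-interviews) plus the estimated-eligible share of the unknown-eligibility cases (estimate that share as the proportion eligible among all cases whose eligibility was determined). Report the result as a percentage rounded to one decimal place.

Refusals = 101 + 661 = 762
No contact after all attempts = 174 + 349 = 523
Eligibility not determined = 284 + 34 = 318
Screened out, ineligible = 91 + 139 = 230
Numerator → 858 + 56 = 914
Eligible (known) → 858 + 56 + 762 + 523 + 89 = 2288
e = 2288 / (2288 + 230) = 2288 / 2518 = 0.9087
e × U → 0.9087 × 318 = 288.97
Denominator → 2288 + 288.97 = 2576.97
RR4 = 914 / 2576.97 = 0.3547

35.5%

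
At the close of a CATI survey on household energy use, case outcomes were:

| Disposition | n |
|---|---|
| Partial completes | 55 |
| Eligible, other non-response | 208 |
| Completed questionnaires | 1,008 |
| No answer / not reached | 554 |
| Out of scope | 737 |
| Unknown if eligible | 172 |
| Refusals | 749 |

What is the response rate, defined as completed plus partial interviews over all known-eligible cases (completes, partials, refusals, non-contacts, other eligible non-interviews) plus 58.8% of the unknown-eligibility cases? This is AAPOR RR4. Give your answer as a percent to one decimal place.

39.7%

Num: 1008 + 55 = 1063
Known eligible: 1008 + 55 + 749 + 554 + 208 = 2574
Eligible share of unknowns: 0.5880 × 172 = 101.14
Denom: 2574 + 101.14 = 2675.14
RR4 = 1063 / 2675.14 = 0.3974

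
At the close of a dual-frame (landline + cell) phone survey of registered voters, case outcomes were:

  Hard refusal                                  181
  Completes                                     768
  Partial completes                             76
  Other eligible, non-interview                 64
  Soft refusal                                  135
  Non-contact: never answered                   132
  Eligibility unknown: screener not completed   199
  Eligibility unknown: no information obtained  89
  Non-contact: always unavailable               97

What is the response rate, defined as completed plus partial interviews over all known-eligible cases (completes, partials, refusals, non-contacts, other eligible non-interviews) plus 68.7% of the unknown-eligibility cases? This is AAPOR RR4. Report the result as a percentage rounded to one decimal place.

51.1%

Refusals = 181 + 135 = 316
Never reached = 132 + 97 = 229
Eligibility not determined = 199 + 89 = 288
Num = 768 + 76 = 844
Determined eligible = 768 + 76 + 316 + 229 + 64 = 1453
Estimated eligible among unknowns = 0.6870 × 288 = 197.86
Denominator = 1453 + 197.86 = 1650.86
RR4 = 844 / 1650.86 = 0.5112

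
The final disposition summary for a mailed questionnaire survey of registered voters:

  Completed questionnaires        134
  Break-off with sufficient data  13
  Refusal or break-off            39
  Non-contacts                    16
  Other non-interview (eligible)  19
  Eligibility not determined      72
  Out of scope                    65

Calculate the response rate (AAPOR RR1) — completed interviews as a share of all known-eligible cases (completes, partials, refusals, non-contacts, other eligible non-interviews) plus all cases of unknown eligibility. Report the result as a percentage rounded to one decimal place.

Num → 134
Denom → 134 + 13 + 39 + 16 + 19 + 72 = 293
RR1 = 134 / 293 = 0.4573

45.7%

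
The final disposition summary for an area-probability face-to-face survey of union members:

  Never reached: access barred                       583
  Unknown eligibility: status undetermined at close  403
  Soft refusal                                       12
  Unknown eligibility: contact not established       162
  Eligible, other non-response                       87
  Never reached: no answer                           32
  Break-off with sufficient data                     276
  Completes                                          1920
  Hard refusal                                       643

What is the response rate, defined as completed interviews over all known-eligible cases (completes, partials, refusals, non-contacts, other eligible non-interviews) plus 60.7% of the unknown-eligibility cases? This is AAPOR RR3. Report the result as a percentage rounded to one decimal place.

Refused = 643 + 12 = 655
Never reached = 32 + 583 = 615
Unknown eligibility = 162 + 403 = 565
Top → 1920
Known eligible → 1920 + 276 + 655 + 615 + 87 = 3553
Estimated eligible among unknowns → 0.6070 × 565 = 342.95
Denominator → 3553 + 342.95 = 3895.95
RR3 = 1920 / 3895.95 = 0.4928

49.3%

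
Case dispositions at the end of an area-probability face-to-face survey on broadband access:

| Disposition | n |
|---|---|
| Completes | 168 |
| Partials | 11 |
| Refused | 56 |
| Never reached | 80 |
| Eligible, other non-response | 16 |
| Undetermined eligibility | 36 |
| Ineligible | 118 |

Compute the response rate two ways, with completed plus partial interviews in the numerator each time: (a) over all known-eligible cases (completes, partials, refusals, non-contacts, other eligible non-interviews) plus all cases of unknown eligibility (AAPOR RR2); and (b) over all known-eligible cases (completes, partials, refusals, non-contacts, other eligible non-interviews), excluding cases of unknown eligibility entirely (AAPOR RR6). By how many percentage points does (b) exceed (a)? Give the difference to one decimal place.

Numerator = 168 + 11 = 179
Base = 168 + 11 + 56 + 80 + 16 + 36 = 367
RR2 = 179 / 367 = 0.4877
Base = 168 + 11 + 56 + 80 + 16 = 331
RR6 = 179 / 331 = 0.5408
Difference = 54.08 − 48.77 = 5.31 percentage points

5.3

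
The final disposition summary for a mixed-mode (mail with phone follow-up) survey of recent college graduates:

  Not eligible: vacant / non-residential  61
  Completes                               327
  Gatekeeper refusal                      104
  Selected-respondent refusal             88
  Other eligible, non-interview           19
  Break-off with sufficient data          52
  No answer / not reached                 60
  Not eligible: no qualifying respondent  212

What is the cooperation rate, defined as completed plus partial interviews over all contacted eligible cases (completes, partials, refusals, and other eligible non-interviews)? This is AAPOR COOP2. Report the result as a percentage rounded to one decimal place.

Refusal or break-off = 104 + 88 = 192
Screened out, ineligible = 212 + 61 = 273
Num → 327 + 52 = 379
Base → 327 + 52 + 192 + 19 = 590
COOP2 = 379 / 590 = 0.6424

64.2%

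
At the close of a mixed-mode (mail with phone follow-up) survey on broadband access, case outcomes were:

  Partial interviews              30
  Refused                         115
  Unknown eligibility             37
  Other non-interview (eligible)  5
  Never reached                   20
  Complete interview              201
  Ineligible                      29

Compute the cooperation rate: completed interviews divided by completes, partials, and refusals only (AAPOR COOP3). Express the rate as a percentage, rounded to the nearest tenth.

58.1%

Top = 201
Base = 201 + 30 + 115 = 346
COOP3 = 201 / 346 = 0.5809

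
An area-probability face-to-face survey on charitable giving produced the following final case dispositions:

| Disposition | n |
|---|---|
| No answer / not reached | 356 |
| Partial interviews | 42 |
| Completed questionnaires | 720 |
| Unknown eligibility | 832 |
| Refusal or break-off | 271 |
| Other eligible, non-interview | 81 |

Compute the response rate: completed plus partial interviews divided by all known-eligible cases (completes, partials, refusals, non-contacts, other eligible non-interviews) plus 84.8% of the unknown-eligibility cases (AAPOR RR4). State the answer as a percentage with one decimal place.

35.0%

Top → 720 + 42 = 762
Determined eligible → 720 + 42 + 271 + 356 + 81 = 1470
Estimated eligible among unknowns → 0.8480 × 832 = 705.54
Denominator → 1470 + 705.54 = 2175.54
RR4 = 762 / 2175.54 = 0.3503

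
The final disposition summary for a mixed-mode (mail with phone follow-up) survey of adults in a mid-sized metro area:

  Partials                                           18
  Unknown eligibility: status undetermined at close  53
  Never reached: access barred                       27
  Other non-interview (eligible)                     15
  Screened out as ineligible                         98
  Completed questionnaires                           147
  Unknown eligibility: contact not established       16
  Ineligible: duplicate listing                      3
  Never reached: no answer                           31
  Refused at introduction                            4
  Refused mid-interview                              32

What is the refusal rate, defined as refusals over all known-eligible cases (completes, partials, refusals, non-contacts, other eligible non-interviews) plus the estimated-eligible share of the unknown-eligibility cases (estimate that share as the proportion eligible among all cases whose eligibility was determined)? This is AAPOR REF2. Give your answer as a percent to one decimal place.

Refusal or break-off = 4 + 32 = 36
Non-contacts = 31 + 27 = 58
Undetermined eligibility = 16 + 53 = 69
Not eligible = 98 + 3 = 101
Num: 36
Known eligible: 147 + 18 + 36 + 58 + 15 = 274
e = 274 / (274 + 101) = 274 / 375 = 0.7307
Eligible share of unknowns: 0.7307 × 69 = 50.42
Base: 274 + 50.42 = 324.42
REF2 = 36 / 324.42 = 0.1110

11.1%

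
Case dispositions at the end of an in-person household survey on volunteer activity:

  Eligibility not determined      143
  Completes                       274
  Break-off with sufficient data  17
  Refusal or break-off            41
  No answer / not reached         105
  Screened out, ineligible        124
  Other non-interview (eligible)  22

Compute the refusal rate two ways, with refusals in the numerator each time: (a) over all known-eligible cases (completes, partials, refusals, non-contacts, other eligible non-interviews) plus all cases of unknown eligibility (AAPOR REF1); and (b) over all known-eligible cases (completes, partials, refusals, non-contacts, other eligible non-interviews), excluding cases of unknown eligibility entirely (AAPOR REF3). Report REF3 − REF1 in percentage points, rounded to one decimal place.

Numerator: 41
Base: 274 + 17 + 41 + 105 + 22 + 143 = 602
REF1 = 41 / 602 = 0.0681
Base: 274 + 17 + 41 + 105 + 22 = 459
REF3 = 41 / 459 = 0.0893
Difference = 8.93 − 6.81 = 2.12 percentage points

2.1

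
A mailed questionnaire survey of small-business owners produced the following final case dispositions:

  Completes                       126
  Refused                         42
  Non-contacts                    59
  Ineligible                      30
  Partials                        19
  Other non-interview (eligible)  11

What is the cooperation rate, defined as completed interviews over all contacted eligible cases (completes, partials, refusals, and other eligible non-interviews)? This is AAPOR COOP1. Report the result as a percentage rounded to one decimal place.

Num: 126
Denom: 126 + 19 + 42 + 11 = 198
COOP1 = 126 / 198 = 0.6364

63.6%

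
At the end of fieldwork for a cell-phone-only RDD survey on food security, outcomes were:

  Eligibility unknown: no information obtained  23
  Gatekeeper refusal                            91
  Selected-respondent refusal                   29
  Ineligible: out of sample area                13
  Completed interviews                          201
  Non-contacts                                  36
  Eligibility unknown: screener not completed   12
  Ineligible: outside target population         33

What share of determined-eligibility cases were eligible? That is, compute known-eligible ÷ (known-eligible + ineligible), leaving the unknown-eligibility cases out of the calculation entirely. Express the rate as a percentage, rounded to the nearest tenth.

88.6%

Refusals = 91 + 29 = 120
Unknown if eligible = 12 + 23 = 35
Ineligible = 33 + 13 = 46
Known eligible = 201 + 120 + 36 = 357
e = 357 / (357 + 46) = 357 / 403 = 0.8859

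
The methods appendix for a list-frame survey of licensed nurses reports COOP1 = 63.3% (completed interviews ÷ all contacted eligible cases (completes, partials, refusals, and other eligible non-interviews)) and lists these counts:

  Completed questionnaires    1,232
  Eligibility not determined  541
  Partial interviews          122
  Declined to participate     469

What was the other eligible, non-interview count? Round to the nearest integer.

COOP1 = 1232 / D = 0.633
D = 1232 / 0.633 = 1946.3
Rest of base = 1823
other eligible, non-interview = 1946.3 − 1823 ≈ 123

123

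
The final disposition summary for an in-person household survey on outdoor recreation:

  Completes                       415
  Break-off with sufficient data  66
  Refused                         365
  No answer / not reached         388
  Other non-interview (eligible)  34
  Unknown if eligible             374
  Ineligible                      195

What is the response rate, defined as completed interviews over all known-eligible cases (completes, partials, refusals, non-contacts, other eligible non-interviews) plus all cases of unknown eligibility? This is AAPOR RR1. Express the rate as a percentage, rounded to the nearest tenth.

25.3%

Top → 415
Denom → 415 + 66 + 365 + 388 + 34 + 374 = 1642
RR1 = 415 / 1642 = 0.2527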